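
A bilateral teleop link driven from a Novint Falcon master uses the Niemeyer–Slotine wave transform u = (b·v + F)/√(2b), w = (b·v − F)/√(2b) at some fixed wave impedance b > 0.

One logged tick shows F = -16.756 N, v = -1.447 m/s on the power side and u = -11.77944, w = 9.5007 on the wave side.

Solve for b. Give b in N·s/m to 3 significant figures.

b = 1.24 N·s/m

u + w = -2.27874;  u + w = √(2b)·v, so √(2b) = -2.27874/(-1.447) = 1.57480.
b = (√(2b))²/2 = 2.48000/2 = 1.24000.
(Check via u − w = 2F/√(2b): u − w = -21.28014, 2F/√(2b) = -21.28012.)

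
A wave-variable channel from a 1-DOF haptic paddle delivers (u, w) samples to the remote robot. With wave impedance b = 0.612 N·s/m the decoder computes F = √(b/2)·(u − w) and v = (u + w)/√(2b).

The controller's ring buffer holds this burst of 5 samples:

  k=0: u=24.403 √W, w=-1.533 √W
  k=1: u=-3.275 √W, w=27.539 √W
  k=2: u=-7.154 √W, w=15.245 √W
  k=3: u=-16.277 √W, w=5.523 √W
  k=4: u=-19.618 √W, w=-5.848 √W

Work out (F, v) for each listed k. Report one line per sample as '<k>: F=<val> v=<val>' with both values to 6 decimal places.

0: F=14.347086 v=20.671665
1: F=-17.045463 v=21.931669
2: F=-12.390515 v=7.313268
3: F=-12.059164 v=-9.720292
4: F=-7.617188 v=-23.018129

k=0: u−w=25.936000, u+w=22.870000; √(b/2)=0.553173, √(2b)=1.106345; F=0.553173×25.936=14.347086, v=22.870000/1.106345=20.671665
k=1: u−w=-30.814000, u+w=24.264000; √(b/2)=0.553173, √(2b)=1.106345; F=0.553173×(-30.814)=-17.045463, v=24.264000/1.106345=21.931669
k=2: u−w=-22.399000, u+w=8.091000; √(b/2)=0.553173, √(2b)=1.106345; F=0.553173×(-22.399)=-12.390515, v=8.091000/1.106345=7.313268
k=3: u−w=-21.800000, u+w=-10.754000; √(b/2)=0.553173, √(2b)=1.106345; F=0.553173×(-21.8)=-12.059164, v=-10.754000/1.106345=-9.720292
k=4: u−w=-13.770000, u+w=-25.466000; √(b/2)=0.553173, √(2b)=1.106345; F=0.553173×(-13.77)=-7.617188, v=-25.466000/1.106345=-23.018129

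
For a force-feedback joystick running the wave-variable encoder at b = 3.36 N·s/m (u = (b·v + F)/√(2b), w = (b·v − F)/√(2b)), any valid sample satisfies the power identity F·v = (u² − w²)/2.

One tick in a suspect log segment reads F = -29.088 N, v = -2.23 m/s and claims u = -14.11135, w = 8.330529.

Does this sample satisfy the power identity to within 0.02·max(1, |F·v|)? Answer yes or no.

yes

F·v = (-29.088)×(-2.23) = 64.866240 W.
(u² − w²)/2 = (199.130199 − 69.397713)/2 = 64.866243 W.
|Δ| = 0.000003;  2% of max(1, |F·v|) = 1.297325.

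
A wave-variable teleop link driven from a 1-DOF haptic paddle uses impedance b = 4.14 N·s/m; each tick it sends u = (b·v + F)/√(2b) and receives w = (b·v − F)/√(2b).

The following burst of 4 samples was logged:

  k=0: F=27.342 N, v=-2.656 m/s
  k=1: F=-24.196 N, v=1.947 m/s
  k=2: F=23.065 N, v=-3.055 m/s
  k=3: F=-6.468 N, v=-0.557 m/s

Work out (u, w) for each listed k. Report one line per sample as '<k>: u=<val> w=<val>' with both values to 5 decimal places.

0: u=5.68068 w=-13.32332
1: u=-5.60745 w=11.20994
2: u=3.62026 w=-12.41102
3: u=-3.04917 w=1.44640

k=0: b·v=4.14×(-2.656)=-10.99584; √(2b)=2.87750; u=(-10.99584+27.342)/2.87750=5.68068, w=(-10.99584−27.342)/2.87750=-13.32332
k=1: b·v=4.14×1.947=8.06058; √(2b)=2.87750; u=(8.06058+(-24.196))/2.87750=-5.60745, w=(8.06058−(-24.196))/2.87750=11.20994
k=2: b·v=4.14×(-3.055)=-12.64770; √(2b)=2.87750; u=(-12.64770+23.065)/2.87750=3.62026, w=(-12.64770−23.065)/2.87750=-12.41102
k=3: b·v=4.14×(-0.557)=-2.30598; √(2b)=2.87750; u=(-2.30598+(-6.468))/2.87750=-3.04917, w=(-2.30598−(-6.468))/2.87750=1.44640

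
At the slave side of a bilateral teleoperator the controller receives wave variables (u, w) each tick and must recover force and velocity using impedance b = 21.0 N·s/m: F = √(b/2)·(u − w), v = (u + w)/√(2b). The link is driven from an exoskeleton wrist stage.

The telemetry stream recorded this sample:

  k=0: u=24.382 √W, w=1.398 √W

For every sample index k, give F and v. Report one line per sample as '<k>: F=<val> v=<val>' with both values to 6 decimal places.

k=0: u−w=22.984000, u+w=25.780000; √(b/2)=3.240370, √(2b)=6.480741; F=3.240370×22.984=74.476672, v=25.780000/6.480741=3.977940

0: F=74.476672 v=3.977940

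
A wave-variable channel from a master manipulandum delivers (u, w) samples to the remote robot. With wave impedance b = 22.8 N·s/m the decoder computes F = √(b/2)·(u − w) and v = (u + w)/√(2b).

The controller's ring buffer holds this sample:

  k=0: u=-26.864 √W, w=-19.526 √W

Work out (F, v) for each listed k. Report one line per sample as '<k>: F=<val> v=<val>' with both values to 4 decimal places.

0: F=-24.7759 v=-6.8698

k=0: u−w=-7.3380, u+w=-46.3900; √(b/2)=3.3764, √(2b)=6.7528; F=3.3764×(-7.338)=-24.7759, v=-46.3900/6.7528=-6.8698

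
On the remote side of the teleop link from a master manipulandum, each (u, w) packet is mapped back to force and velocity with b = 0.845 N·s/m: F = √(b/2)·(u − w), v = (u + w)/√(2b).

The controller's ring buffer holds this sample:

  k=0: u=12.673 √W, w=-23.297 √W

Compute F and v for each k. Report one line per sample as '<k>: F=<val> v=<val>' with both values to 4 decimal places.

k=0: u−w=35.9700, u+w=-10.6240; √(b/2)=0.6500, √(2b)=1.3000; F=0.6500×35.97=23.3805, v=-10.6240/1.3000=-8.1723

0: F=23.3805 v=-8.1723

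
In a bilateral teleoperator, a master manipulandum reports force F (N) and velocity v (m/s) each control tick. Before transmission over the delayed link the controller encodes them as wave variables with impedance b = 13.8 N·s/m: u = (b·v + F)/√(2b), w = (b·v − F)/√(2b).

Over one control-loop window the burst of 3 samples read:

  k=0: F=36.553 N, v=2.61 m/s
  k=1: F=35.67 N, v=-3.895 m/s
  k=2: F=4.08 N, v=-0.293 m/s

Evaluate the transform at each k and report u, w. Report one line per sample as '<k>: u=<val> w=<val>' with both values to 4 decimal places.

0: u=13.8137 w=-0.1018
1: u=-3.4417 w=-17.0210
2: u=0.0070 w=-1.5463

k=0: b·v=13.8×2.61=36.0180; √(2b)=5.2536; u=(36.0180+36.553)/5.2536=13.8137, w=(36.0180−36.553)/5.2536=-0.1018
k=1: b·v=13.8×(-3.895)=-53.7510; √(2b)=5.2536; u=(-53.7510+35.67)/5.2536=-3.4417, w=(-53.7510−35.67)/5.2536=-17.0210
k=2: b·v=13.8×(-0.293)=-4.0434; √(2b)=5.2536; u=(-4.0434+4.08)/5.2536=0.0070, w=(-4.0434−4.08)/5.2536=-1.5463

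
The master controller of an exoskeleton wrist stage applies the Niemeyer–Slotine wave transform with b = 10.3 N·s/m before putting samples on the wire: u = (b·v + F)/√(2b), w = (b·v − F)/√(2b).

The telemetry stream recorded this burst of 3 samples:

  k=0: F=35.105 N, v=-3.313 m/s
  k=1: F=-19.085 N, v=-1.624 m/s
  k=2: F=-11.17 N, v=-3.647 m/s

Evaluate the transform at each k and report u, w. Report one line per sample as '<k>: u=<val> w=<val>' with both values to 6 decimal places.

0: u=0.216162 w=-15.252949
1: u=-7.890370 w=0.519485
2: u=-10.737405 w=-5.815315

k=0: b·v=10.3×(-3.313)=-34.123900; √(2b)=4.538722; u=(-34.123900+35.105)/4.538722=0.216162, w=(-34.123900−35.105)/4.538722=-15.252949
k=1: b·v=10.3×(-1.624)=-16.727200; √(2b)=4.538722; u=(-16.727200+(-19.085))/4.538722=-7.890370, w=(-16.727200−(-19.085))/4.538722=0.519485
k=2: b·v=10.3×(-3.647)=-37.564100; √(2b)=4.538722; u=(-37.564100+(-11.17))/4.538722=-10.737405, w=(-37.564100−(-11.17))/4.538722=-5.815315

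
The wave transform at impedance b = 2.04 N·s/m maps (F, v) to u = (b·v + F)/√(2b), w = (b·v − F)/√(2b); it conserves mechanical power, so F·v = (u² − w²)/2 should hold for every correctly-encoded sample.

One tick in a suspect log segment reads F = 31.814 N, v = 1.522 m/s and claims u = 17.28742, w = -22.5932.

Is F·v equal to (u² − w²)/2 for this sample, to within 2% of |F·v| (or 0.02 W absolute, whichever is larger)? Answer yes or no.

F·v = 31.814×1.522 = 48.42091 W.
(u² − w²)/2 = (298.85489 − 510.45269)/2 = -105.79890 W.
|Δ| = 154.21981;  2% of max(1, |F·v|) = 0.96842.

no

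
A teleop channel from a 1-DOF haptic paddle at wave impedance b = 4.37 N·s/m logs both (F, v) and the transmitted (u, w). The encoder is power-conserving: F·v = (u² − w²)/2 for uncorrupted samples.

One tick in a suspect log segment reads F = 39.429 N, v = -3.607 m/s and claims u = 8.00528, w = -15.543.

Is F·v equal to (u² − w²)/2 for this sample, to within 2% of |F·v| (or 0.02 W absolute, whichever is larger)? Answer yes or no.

F·v = 39.429×(-3.607) = -142.22040 W.
(u² − w²)/2 = (64.08451 − 241.58485)/2 = -88.75017 W.
|Δ| = 53.47023;  2% of max(1, |F·v|) = 2.84441.

no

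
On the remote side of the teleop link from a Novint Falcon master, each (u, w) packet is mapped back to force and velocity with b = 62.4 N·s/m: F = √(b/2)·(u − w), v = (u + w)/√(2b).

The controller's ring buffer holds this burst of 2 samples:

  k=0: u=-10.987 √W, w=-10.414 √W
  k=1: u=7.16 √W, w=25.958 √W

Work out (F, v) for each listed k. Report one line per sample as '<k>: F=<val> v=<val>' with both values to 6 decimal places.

0: F=-3.200604 v=-1.915697
1: F=-104.999914 v=2.964537

k=0: u−w=-0.573000, u+w=-21.401000; √(b/2)=5.585696, √(2b)=11.171392; F=5.585696×(-0.573)=-3.200604, v=-21.401000/11.171392=-1.915697
k=1: u−w=-18.798000, u+w=33.118000; √(b/2)=5.585696, √(2b)=11.171392; F=5.585696×(-18.798)=-104.999914, v=33.118000/11.171392=2.964537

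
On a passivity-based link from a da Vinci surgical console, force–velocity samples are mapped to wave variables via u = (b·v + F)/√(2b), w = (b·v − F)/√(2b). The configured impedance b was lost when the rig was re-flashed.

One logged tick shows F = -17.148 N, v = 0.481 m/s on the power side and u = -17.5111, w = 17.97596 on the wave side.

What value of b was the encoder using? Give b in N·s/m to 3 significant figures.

b = 0.467 N·s/m

u + w = 0.46486;  u + w = √(2b)·v, so √(2b) = 0.46486/0.481 = 0.96644.
b = (√(2b))²/2 = 0.93402/2 = 0.46701.
(Check via u − w = 2F/√(2b): u − w = -35.48706, 2F/√(2b) = -35.48676.)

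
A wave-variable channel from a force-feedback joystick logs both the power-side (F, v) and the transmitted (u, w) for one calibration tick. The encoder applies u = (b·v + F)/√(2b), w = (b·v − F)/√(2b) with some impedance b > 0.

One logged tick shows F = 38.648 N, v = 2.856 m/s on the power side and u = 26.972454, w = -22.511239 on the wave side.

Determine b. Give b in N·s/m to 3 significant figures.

b = 1.22 N·s/m

u + w = 4.461215;  u + w = √(2b)·v, so √(2b) = 4.461215/2.856 = 1.562050.
b = (√(2b))²/2 = 2.440000/2 = 1.220000.
(Check via u − w = 2F/√(2b): u − w = 49.483693, 2F/√(2b) = 49.483689.)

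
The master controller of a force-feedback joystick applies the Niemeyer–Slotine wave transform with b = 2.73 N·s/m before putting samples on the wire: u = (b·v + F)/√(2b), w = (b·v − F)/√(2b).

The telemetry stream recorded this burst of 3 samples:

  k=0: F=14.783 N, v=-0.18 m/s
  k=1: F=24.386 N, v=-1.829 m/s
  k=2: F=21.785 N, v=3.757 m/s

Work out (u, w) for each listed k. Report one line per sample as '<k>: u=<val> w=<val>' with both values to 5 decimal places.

k=0: b·v=2.73×(-0.18)=-0.49140; √(2b)=2.33666; u=(-0.49140+14.783)/2.33666=6.11624, w=(-0.49140−14.783)/2.33666=-6.53684
k=1: b·v=2.73×(-1.829)=-4.99317; √(2b)=2.33666; u=(-4.99317+24.386)/2.33666=8.29937, w=(-4.99317−24.386)/2.33666=-12.57312
k=2: b·v=2.73×3.757=10.25661; √(2b)=2.33666; u=(10.25661+21.785)/2.33666=13.71254, w=(10.25661−21.785)/2.33666=-4.93370

0: u=6.11624 w=-6.53684
1: u=8.29937 w=-12.57312
2: u=13.71254 w=-4.93370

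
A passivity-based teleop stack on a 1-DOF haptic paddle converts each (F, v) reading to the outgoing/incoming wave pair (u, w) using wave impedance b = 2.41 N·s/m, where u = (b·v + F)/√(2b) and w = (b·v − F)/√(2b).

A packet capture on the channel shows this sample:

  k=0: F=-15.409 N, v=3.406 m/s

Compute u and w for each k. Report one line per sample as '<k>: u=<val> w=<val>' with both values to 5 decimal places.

k=0: b·v=2.41×3.406=8.20846; √(2b)=2.19545; u=(8.20846+(-15.409))/2.19545=-3.27976, w=(8.20846−(-15.409))/2.19545=10.75746

0: u=-3.27976 w=10.75746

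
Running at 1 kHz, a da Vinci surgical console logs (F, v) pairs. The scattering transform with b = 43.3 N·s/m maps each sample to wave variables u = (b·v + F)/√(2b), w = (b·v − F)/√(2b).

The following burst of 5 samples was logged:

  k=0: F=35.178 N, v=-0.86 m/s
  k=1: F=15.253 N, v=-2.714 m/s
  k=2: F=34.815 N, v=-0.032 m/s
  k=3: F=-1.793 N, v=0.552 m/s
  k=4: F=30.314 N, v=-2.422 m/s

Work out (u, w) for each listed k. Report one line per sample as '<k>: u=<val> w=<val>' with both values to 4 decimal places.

k=0: b·v=43.3×(-0.86)=-37.2380; √(2b)=9.3059; u=(-37.2380+35.178)/9.3059=-0.2214, w=(-37.2380−35.178)/9.3059=-7.7817
k=1: b·v=43.3×(-2.714)=-117.5162; √(2b)=9.3059; u=(-117.5162+15.253)/9.3059=-10.9891, w=(-117.5162−15.253)/9.3059=-14.2672
k=2: b·v=43.3×(-0.032)=-1.3856; √(2b)=9.3059; u=(-1.3856+34.815)/9.3059=3.5923, w=(-1.3856−34.815)/9.3059=-3.8901
k=3: b·v=43.3×0.552=23.9016; √(2b)=9.3059; u=(23.9016+(-1.793))/9.3059=2.3758, w=(23.9016−(-1.793))/9.3059=2.7611
k=4: b·v=43.3×(-2.422)=-104.8726; √(2b)=9.3059; u=(-104.8726+30.314)/9.3059=-8.0120, w=(-104.8726−30.314)/9.3059=-14.5270

0: u=-0.2214 w=-7.7817
1: u=-10.9891 w=-14.2672
2: u=3.5923 w=-3.8901
3: u=2.3758 w=2.7611
4: u=-8.0120 w=-14.5270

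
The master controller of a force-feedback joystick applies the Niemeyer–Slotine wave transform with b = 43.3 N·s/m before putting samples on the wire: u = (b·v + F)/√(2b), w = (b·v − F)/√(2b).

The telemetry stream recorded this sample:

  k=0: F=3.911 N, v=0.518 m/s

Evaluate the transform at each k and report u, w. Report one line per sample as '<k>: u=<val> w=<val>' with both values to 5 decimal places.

0: u=2.83050 w=1.98996

k=0: b·v=43.3×0.518=22.42940; √(2b)=9.30591; u=(22.42940+3.911)/9.30591=2.83050, w=(22.42940−3.911)/9.30591=1.98996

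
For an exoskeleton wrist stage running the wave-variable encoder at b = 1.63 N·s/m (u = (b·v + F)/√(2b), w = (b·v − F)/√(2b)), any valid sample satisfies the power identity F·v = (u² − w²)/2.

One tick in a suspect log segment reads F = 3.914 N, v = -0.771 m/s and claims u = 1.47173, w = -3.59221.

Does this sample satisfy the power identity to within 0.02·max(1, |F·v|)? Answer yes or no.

F·v = 3.914×(-0.771) = -3.01769 W.
(u² − w²)/2 = (2.16599 − 12.90397)/2 = -5.36899 W.
|Δ| = 2.35130;  2% of max(1, |F·v|) = 0.06035.

no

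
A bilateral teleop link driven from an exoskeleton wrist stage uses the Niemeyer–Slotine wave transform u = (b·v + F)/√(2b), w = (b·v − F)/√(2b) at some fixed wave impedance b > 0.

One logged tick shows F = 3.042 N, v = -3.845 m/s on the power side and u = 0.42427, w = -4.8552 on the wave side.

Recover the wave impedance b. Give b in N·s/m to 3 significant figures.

b = 0.664 N·s/m

u + w = -4.4309;  u + w = √(2b)·v, so √(2b) = -4.4309/(-3.845) = 1.1524.
b = (√(2b))²/2 = 1.3280/2 = 0.6640.
(Check via u − w = 2F/√(2b): u − w = 5.2795, 2F/√(2b) = 5.2795.)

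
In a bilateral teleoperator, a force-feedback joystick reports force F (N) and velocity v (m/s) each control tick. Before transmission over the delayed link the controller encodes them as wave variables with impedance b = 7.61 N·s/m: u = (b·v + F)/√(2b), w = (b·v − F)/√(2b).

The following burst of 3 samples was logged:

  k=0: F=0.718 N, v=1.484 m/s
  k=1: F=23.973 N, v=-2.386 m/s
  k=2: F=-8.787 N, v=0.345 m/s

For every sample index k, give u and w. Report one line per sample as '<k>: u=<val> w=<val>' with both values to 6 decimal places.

0: u=3.078793 w=2.710709
1: u=1.490674 w=-10.799133
2: u=-1.579366 w=2.925308

k=0: b·v=7.61×1.484=11.293240; √(2b)=3.901282; u=(11.293240+0.718)/3.901282=3.078793, w=(11.293240−0.718)/3.901282=2.710709
k=1: b·v=7.61×(-2.386)=-18.157460; √(2b)=3.901282; u=(-18.157460+23.973)/3.901282=1.490674, w=(-18.157460−23.973)/3.901282=-10.799133
k=2: b·v=7.61×0.345=2.625450; √(2b)=3.901282; u=(2.625450+(-8.787))/3.901282=-1.579366, w=(2.625450−(-8.787))/3.901282=2.925308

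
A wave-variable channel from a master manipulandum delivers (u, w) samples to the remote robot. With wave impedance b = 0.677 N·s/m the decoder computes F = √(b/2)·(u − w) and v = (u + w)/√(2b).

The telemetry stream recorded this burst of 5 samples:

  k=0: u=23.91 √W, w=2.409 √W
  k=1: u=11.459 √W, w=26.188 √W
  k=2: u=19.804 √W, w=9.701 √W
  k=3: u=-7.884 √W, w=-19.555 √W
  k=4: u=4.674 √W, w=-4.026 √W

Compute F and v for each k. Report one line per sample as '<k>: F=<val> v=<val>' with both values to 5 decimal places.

0: F=12.50944 v=22.61830
1: F=-8.56944 v=32.35348
2: F=5.87800 v=25.35632
3: F=6.79028 v=-23.58082
4: F=5.06173 v=0.55689

k=0: u−w=21.50100, u+w=26.31900; √(b/2)=0.58181, √(2b)=1.16362; F=0.58181×21.501=12.50944, v=26.31900/1.16362=22.61830
k=1: u−w=-14.72900, u+w=37.64700; √(b/2)=0.58181, √(2b)=1.16362; F=0.58181×(-14.729)=-8.56944, v=37.64700/1.16362=32.35348
k=2: u−w=10.10300, u+w=29.50500; √(b/2)=0.58181, √(2b)=1.16362; F=0.58181×10.103=5.87800, v=29.50500/1.16362=25.35632
k=3: u−w=11.67100, u+w=-27.43900; √(b/2)=0.58181, √(2b)=1.16362; F=0.58181×11.671=6.79028, v=-27.43900/1.16362=-23.58082
k=4: u−w=8.70000, u+w=0.64800; √(b/2)=0.58181, √(2b)=1.16362; F=0.58181×8.7=5.06173, v=0.64800/1.16362=0.55689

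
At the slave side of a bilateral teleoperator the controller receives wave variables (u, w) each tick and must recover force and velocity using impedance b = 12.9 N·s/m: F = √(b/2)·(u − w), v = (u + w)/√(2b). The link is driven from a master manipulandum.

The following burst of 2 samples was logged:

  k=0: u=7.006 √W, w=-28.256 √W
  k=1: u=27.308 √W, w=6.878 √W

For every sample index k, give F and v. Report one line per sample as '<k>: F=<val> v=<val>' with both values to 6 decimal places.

k=0: u−w=35.262000, u+w=-21.250000; √(b/2)=2.539685, √(2b)=5.079370; F=2.539685×35.262=89.554373, v=-21.250000/5.079370=-4.183590
k=1: u−w=20.430000, u+w=34.186000; √(b/2)=2.539685, √(2b)=5.079370; F=2.539685×20.43=51.885765, v=34.186000/5.079370=6.730362

0: F=89.554373 v=-4.183590
1: F=51.885765 v=6.730362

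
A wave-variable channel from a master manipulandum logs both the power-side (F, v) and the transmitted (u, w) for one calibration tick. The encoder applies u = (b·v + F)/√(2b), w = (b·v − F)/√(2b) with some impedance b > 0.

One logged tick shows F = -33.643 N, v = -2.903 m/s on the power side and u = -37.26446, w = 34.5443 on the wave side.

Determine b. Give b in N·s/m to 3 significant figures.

u + w = -2.72016;  u + w = √(2b)·v, so √(2b) = -2.72016/(-2.903) = 0.93702.
b = (√(2b))²/2 = 0.87800/2 = 0.43900.
(Check via u − w = 2F/√(2b): u − w = -71.80876, 2F/√(2b) = -71.80874.)

b = 0.439 N·s/m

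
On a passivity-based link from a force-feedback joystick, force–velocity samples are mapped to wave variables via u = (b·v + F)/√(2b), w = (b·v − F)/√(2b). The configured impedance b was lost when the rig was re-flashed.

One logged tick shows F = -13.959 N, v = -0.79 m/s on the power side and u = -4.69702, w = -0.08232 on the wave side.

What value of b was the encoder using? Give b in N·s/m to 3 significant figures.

u + w = -4.77934;  u + w = √(2b)·v, so √(2b) = -4.77934/(-0.79) = 6.04980.
b = (√(2b))²/2 = 36.60005/2 = 18.30002.
(Check via u − w = 2F/√(2b): u − w = -4.61470, 2F/√(2b) = -4.61470.)

b = 18.3 N·s/m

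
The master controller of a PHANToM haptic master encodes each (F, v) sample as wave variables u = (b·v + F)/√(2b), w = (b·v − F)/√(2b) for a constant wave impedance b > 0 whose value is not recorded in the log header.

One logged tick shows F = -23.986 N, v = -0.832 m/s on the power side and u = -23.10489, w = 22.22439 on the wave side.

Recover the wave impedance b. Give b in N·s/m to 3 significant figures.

u + w = -0.88050;  u + w = √(2b)·v, so √(2b) = -0.88050/(-0.832) = 1.05829.
b = (√(2b))²/2 = 1.11998/2 = 0.55999.
(Check via u − w = 2F/√(2b): u − w = -45.32928, 2F/√(2b) = -45.32959.)

b = 0.56 N·s/m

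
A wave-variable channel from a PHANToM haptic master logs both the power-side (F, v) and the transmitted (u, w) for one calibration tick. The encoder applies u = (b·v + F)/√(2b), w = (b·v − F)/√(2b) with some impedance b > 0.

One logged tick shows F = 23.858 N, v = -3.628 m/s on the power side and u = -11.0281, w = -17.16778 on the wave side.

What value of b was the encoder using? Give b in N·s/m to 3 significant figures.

u + w = -28.1959;  u + w = √(2b)·v, so √(2b) = -28.1959/(-3.628) = 7.7717.
b = (√(2b))²/2 = 60.4000/2 = 30.2000.
(Check via u − w = 2F/√(2b): u − w = 6.1397, 2F/√(2b) = 6.1397.)

b = 30.2 N·s/m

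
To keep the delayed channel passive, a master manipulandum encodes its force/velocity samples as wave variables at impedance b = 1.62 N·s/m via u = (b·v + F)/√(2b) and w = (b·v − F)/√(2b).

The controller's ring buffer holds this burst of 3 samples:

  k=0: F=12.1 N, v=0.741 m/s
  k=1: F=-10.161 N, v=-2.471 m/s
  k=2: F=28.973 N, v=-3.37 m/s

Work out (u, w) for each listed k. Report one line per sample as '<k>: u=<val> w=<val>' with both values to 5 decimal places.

k=0: b·v=1.62×0.741=1.20042; √(2b)=1.80000; u=(1.20042+12.1)/1.80000=7.38912, w=(1.20042−12.1)/1.80000=-6.05532
k=1: b·v=1.62×(-2.471)=-4.00302; √(2b)=1.80000; u=(-4.00302+(-10.161))/1.80000=-7.86890, w=(-4.00302−(-10.161))/1.80000=3.42110
k=2: b·v=1.62×(-3.37)=-5.45940; √(2b)=1.80000; u=(-5.45940+28.973)/1.80000=13.06311, w=(-5.45940−28.973)/1.80000=-19.12911

0: u=7.38912 w=-6.05532
1: u=-7.86890 w=3.42110
2: u=13.06311 w=-19.12911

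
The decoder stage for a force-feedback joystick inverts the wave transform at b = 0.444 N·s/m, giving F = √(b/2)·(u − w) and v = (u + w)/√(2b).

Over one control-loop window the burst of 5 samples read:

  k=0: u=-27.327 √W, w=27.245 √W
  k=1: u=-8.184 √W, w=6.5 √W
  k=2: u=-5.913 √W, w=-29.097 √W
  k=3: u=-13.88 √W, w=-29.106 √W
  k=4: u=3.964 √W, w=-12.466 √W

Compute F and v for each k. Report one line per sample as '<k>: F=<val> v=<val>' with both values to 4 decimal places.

k=0: u−w=-54.5720, u+w=-0.0820; √(b/2)=0.4712, √(2b)=0.9423; F=0.4712×(-54.572)=-25.7126, v=-0.0820/0.9423=-0.0870
k=1: u−w=-14.6840, u+w=-1.6840; √(b/2)=0.4712, √(2b)=0.9423; F=0.4712×(-14.684)=-6.9186, v=-1.6840/0.9423=-1.7870
k=2: u−w=23.1840, u+w=-35.0100; √(b/2)=0.4712, √(2b)=0.9423; F=0.4712×23.184=10.9236, v=-35.0100/0.9423=-37.1523
k=3: u−w=15.2260, u+w=-42.9860; √(b/2)=0.4712, √(2b)=0.9423; F=0.4712×15.226=7.1740, v=-42.9860/0.9423=-45.6164
k=4: u−w=16.4300, u+w=-8.5020; √(b/2)=0.4712, √(2b)=0.9423; F=0.4712×16.43=7.7413, v=-8.5020/0.9423=-9.0222

0: F=-25.7126 v=-0.0870
1: F=-6.9186 v=-1.7870
2: F=10.9236 v=-37.1523
3: F=7.1740 v=-45.6164
4: F=7.7413 v=-9.0222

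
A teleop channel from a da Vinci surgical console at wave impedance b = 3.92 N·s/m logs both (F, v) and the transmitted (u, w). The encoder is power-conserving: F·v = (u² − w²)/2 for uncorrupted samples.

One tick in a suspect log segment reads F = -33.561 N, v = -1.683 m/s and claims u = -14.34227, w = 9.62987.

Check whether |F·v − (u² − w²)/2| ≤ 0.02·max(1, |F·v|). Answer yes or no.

F·v = (-33.561)×(-1.683) = 56.48316 W.
(u² − w²)/2 = (205.70071 − 92.73440)/2 = 56.48316 W.
|Δ| = 0.00001;  2% of max(1, |F·v|) = 1.12966.

yes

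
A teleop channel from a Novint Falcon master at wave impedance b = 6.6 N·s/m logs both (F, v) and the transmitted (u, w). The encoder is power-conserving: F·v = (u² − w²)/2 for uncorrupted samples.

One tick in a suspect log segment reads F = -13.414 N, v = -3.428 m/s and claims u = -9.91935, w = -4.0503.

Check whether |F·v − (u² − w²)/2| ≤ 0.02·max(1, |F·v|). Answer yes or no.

no

F·v = (-13.414)×(-3.428) = 45.98319 W.
(u² − w²)/2 = (98.39350 − 16.40493)/2 = 40.99429 W.
|Δ| = 4.98890;  2% of max(1, |F·v|) = 0.91966.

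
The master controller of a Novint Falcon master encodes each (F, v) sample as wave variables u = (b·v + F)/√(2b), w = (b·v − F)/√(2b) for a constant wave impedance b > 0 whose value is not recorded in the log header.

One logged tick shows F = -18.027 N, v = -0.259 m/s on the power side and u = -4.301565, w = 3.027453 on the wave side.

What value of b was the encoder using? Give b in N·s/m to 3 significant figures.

b = 12.1 N·s/m

u + w = -1.274112;  u + w = √(2b)·v, so √(2b) = -1.274112/(-0.259) = 4.919351.
b = (√(2b))²/2 = 24.200018/2 = 12.100009.
(Check via u − w = 2F/√(2b): u − w = -7.329018, 2F/√(2b) = -7.329015.)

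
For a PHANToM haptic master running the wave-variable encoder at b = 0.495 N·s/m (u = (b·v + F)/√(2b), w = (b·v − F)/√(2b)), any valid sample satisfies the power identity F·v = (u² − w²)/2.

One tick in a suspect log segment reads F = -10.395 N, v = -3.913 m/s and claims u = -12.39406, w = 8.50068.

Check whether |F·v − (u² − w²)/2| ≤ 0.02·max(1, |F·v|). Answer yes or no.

yes

F·v = (-10.395)×(-3.913) = 40.6756 W.
(u² − w²)/2 = (153.6127 − 72.2616)/2 = 40.6756 W.
|Δ| = 0.0001;  2% of max(1, |F·v|) = 0.8135.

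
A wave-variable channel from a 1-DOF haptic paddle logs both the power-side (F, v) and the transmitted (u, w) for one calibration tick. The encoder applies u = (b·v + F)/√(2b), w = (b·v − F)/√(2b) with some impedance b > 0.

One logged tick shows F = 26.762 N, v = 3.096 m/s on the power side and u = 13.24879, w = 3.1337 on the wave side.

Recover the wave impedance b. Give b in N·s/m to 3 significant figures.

u + w = 16.3825;  u + w = √(2b)·v, so √(2b) = 16.3825/3.096 = 5.2915.
b = (√(2b))²/2 = 28.0000/2 = 14.0000.
(Check via u − w = 2F/√(2b): u − w = 10.1151, 2F/√(2b) = 10.1151.)

b = 14 N·s/m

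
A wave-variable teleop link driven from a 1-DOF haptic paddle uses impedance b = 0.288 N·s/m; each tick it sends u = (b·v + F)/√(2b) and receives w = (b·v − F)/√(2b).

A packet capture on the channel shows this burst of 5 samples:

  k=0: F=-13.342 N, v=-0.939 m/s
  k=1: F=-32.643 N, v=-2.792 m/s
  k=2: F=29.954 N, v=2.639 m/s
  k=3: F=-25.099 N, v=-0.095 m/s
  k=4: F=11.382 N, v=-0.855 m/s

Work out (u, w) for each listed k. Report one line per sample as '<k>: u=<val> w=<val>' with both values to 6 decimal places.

k=0: b·v=0.288×(-0.939)=-0.270432; √(2b)=0.758947; u=(-0.270432+(-13.342))/0.758947=-17.935954, w=(-0.270432−(-13.342))/0.758947=17.223303
k=1: b·v=0.288×(-2.792)=-0.804096; √(2b)=0.758947; u=(-0.804096+(-32.643))/0.758947=-44.070419, w=(-0.804096−(-32.643))/0.758947=41.951440
k=2: b·v=0.288×2.639=0.760032; √(2b)=0.758947; u=(0.760032+29.954)/0.758947=40.469291, w=(0.760032−29.954)/0.758947=-38.466430
k=3: b·v=0.288×(-0.095)=-0.027360; √(2b)=0.758947; u=(-0.027360+(-25.099))/0.758947=-33.106886, w=(-0.027360−(-25.099))/0.758947=33.034786
k=4: b·v=0.288×(-0.855)=-0.246240; √(2b)=0.758947; u=(-0.246240+11.382)/0.758947=14.672652, w=(-0.246240−11.382)/0.758947=-15.321551

0: u=-17.935954 w=17.223303
1: u=-44.070419 w=41.951440
2: u=40.469291 w=-38.466430
3: u=-33.106886 w=33.034786
4: u=14.672652 w=-15.321551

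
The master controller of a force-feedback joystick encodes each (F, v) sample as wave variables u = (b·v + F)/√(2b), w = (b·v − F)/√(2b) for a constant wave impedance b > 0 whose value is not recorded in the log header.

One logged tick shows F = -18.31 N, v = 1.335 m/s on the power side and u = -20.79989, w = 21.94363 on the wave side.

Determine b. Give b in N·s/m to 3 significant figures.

u + w = 1.1437;  u + w = √(2b)·v, so √(2b) = 1.1437/1.335 = 0.8567.
b = (√(2b))²/2 = 0.7340/2 = 0.3670.
(Check via u − w = 2F/√(2b): u − w = -42.7435, 2F/√(2b) = -42.7437.)

b = 0.367 N·s/m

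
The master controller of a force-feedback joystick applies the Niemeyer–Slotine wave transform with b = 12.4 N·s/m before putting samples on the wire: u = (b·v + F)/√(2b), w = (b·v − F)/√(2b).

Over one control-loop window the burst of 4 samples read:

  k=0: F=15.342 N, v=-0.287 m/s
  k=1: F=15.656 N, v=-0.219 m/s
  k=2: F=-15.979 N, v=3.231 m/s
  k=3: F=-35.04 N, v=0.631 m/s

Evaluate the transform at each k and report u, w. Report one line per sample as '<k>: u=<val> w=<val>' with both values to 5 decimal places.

0: u=2.36612 w=-3.79537
1: u=2.59849 w=-3.68911
2: u=4.83646 w=11.25379
3: u=-5.46502 w=8.60738

k=0: b·v=12.4×(-0.287)=-3.55880; √(2b)=4.97996; u=(-3.55880+15.342)/4.97996=2.36612, w=(-3.55880−15.342)/4.97996=-3.79537
k=1: b·v=12.4×(-0.219)=-2.71560; √(2b)=4.97996; u=(-2.71560+15.656)/4.97996=2.59849, w=(-2.71560−15.656)/4.97996=-3.68911
k=2: b·v=12.4×3.231=40.06440; √(2b)=4.97996; u=(40.06440+(-15.979))/4.97996=4.83646, w=(40.06440−(-15.979))/4.97996=11.25379
k=3: b·v=12.4×0.631=7.82440; √(2b)=4.97996; u=(7.82440+(-35.04))/4.97996=-5.46502, w=(7.82440−(-35.04))/4.97996=8.60738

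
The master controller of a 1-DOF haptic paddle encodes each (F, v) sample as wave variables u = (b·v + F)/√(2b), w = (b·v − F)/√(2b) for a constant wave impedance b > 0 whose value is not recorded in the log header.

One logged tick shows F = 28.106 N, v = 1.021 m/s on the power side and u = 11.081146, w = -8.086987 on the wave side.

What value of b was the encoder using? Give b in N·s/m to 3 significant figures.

b = 4.3 N·s/m

u + w = 2.994159;  u + w = √(2b)·v, so √(2b) = 2.994159/1.021 = 2.932575.
b = (√(2b))²/2 = 8.599996/2 = 4.299998.
(Check via u − w = 2F/√(2b): u − w = 19.168133, 2F/√(2b) = 19.168138.)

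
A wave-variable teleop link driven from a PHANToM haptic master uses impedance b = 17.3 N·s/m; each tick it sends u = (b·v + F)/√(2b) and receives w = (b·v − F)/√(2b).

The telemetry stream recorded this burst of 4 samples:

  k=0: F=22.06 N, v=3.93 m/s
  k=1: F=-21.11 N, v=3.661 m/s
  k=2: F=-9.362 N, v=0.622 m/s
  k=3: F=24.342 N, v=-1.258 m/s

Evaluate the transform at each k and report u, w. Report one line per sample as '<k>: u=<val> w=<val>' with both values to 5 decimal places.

k=0: b·v=17.3×3.93=67.98900; √(2b)=5.88218; u=(67.98900+22.06)/5.88218=15.30879, w=(67.98900−22.06)/5.88218=7.80816
k=1: b·v=17.3×3.661=63.33530; √(2b)=5.88218; u=(63.33530+(-21.11))/5.88218=7.17852, w=(63.33530−(-21.11))/5.88218=14.35613
k=2: b·v=17.3×0.622=10.76060; √(2b)=5.88218; u=(10.76060+(-9.362))/5.88218=0.23777, w=(10.76060−(-9.362))/5.88218=3.42094
k=3: b·v=17.3×(-1.258)=-21.76340; √(2b)=5.88218; u=(-21.76340+24.342)/5.88218=0.43838, w=(-21.76340−24.342)/5.88218=-7.83815

0: u=15.30879 w=7.80816
1: u=7.17852 w=14.35613
2: u=0.23777 w=3.42094
3: u=0.43838 w=-7.83815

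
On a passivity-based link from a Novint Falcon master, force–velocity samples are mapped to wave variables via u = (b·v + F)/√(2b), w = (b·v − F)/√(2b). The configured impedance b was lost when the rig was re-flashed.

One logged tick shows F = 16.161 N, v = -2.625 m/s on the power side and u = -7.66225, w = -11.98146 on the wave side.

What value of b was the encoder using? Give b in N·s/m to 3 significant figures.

b = 28 N·s/m

u + w = -19.64371;  u + w = √(2b)·v, so √(2b) = -19.64371/(-2.625) = 7.48332.
b = (√(2b))²/2 = 56.00005/2 = 28.00002.
(Check via u − w = 2F/√(2b): u − w = 4.31921, 2F/√(2b) = 4.31921.)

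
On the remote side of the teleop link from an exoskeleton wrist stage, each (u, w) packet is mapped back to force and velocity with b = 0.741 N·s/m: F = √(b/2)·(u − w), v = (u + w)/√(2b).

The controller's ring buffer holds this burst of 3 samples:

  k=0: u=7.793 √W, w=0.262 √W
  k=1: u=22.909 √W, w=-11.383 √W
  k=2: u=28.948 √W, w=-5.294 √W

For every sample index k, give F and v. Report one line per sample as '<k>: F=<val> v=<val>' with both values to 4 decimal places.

0: F=4.5840 v=6.6167
1: F=20.8731 v=9.4679
2: F=20.8427 v=19.4303

k=0: u−w=7.5310, u+w=8.0550; √(b/2)=0.6087, √(2b)=1.2174; F=0.6087×7.531=4.5840, v=8.0550/1.2174=6.6167
k=1: u−w=34.2920, u+w=11.5260; √(b/2)=0.6087, √(2b)=1.2174; F=0.6087×34.292=20.8731, v=11.5260/1.2174=9.4679
k=2: u−w=34.2420, u+w=23.6540; √(b/2)=0.6087, √(2b)=1.2174; F=0.6087×34.242=20.8427, v=23.6540/1.2174=19.4303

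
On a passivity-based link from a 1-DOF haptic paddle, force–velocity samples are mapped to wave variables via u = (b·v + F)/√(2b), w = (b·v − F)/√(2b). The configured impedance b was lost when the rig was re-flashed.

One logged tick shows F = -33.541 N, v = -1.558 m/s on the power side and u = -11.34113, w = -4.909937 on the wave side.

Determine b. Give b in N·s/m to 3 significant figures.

b = 54.4 N·s/m

u + w = -16.251067;  u + w = √(2b)·v, so √(2b) = -16.251067/(-1.558) = 10.430723.
b = (√(2b))²/2 = 108.799990/2 = 54.399995.
(Check via u − w = 2F/√(2b): u − w = -6.431193, 2F/√(2b) = -6.431193.)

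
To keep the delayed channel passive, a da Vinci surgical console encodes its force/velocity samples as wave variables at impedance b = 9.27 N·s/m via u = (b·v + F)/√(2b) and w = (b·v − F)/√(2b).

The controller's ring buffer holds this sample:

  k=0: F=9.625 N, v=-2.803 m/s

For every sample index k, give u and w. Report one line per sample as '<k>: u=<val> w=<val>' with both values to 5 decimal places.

k=0: b·v=9.27×(-2.803)=-25.98381; √(2b)=4.30581; u=(-25.98381+9.625)/4.30581=-3.79924, w=(-25.98381−9.625)/4.30581=-8.26994

0: u=-3.79924 w=-8.26994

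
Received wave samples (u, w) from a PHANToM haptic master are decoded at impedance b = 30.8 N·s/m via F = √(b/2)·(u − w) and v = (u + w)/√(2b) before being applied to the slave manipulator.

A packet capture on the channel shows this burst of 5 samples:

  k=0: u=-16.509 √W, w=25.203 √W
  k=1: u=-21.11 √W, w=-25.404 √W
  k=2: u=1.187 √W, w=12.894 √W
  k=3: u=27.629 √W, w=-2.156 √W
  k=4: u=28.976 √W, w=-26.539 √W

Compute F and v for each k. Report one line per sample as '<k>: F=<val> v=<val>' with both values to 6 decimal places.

k=0: u−w=-41.712000, u+w=8.694000; √(b/2)=3.924283, √(2b)=7.848567; F=3.924283×(-41.712)=-163.689708, v=8.694000/7.848567=1.107718
k=1: u−w=4.294000, u+w=-46.514000; √(b/2)=3.924283, √(2b)=7.848567; F=3.924283×4.294=16.850873, v=-46.514000/7.848567=-5.926432
k=2: u−w=-11.707000, u+w=14.081000; √(b/2)=3.924283, √(2b)=7.848567; F=3.924283×(-11.707)=-45.941585, v=14.081000/7.848567=1.794086
k=3: u−w=29.785000, u+w=25.473000; √(b/2)=3.924283, √(2b)=7.848567; F=3.924283×29.785=116.884780, v=25.473000/7.848567=3.245561
k=4: u−w=55.515000, u+w=2.437000; √(b/2)=3.924283, √(2b)=7.848567; F=3.924283×55.515=217.856592, v=2.437000/7.848567=0.310503

0: F=-163.689708 v=1.107718
1: F=16.850873 v=-5.926432
2: F=-45.941585 v=1.794086
3: F=116.884780 v=3.245561
4: F=217.856592 v=0.310503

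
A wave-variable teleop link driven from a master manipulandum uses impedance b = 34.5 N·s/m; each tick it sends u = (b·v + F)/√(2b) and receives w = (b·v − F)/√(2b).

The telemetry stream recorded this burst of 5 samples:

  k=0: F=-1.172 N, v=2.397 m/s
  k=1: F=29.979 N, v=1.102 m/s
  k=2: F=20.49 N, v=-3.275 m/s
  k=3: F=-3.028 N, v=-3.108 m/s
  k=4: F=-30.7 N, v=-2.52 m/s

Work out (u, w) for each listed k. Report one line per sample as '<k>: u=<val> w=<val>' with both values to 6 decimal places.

0: u=9.814396 w=10.096581
1: u=8.185997 w=0.967902
2: u=-11.135390 w=-16.068803
3: u=-13.273022 w=-12.543965
4: u=-14.162192 w=-6.770500

k=0: b·v=34.5×2.397=82.696500; √(2b)=8.306624; u=(82.696500+(-1.172))/8.306624=9.814396, w=(82.696500−(-1.172))/8.306624=10.096581
k=1: b·v=34.5×1.102=38.019000; √(2b)=8.306624; u=(38.019000+29.979)/8.306624=8.185997, w=(38.019000−29.979)/8.306624=0.967902
k=2: b·v=34.5×(-3.275)=-112.987500; √(2b)=8.306624; u=(-112.987500+20.49)/8.306624=-11.135390, w=(-112.987500−20.49)/8.306624=-16.068803
k=3: b·v=34.5×(-3.108)=-107.226000; √(2b)=8.306624; u=(-107.226000+(-3.028))/8.306624=-13.273022, w=(-107.226000−(-3.028))/8.306624=-12.543965
k=4: b·v=34.5×(-2.52)=-86.940000; √(2b)=8.306624; u=(-86.940000+(-30.7))/8.306624=-14.162192, w=(-86.940000−(-30.7))/8.306624=-6.770500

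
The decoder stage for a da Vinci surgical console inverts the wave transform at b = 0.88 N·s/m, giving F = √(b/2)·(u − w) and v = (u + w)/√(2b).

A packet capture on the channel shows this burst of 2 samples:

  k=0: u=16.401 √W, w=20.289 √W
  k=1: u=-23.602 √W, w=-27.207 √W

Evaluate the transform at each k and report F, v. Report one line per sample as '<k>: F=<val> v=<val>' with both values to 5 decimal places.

0: F=-2.57901 v=27.65613
1: F=2.39129 v=-38.29872

k=0: u−w=-3.88800, u+w=36.69000; √(b/2)=0.66332, √(2b)=1.32665; F=0.66332×(-3.888)=-2.57901, v=36.69000/1.32665=27.65613
k=1: u−w=3.60500, u+w=-50.80900; √(b/2)=0.66332, √(2b)=1.32665; F=0.66332×3.605=2.39129, v=-50.80900/1.32665=-38.29872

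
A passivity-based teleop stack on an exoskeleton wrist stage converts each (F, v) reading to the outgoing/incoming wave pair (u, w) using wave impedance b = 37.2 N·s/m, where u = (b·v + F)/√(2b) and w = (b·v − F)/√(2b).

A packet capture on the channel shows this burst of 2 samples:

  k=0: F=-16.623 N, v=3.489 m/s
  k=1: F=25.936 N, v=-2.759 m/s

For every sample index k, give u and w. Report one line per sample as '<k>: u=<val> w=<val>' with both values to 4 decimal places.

k=0: b·v=37.2×3.489=129.7908; √(2b)=8.6255; u=(129.7908+(-16.623))/8.6255=13.1201, w=(129.7908−(-16.623))/8.6255=16.9744
k=1: b·v=37.2×(-2.759)=-102.6348; √(2b)=8.6255; u=(-102.6348+25.936)/8.6255=-8.8921, w=(-102.6348−25.936)/8.6255=-14.9058

0: u=13.1201 w=16.9744
1: u=-8.8921 w=-14.9058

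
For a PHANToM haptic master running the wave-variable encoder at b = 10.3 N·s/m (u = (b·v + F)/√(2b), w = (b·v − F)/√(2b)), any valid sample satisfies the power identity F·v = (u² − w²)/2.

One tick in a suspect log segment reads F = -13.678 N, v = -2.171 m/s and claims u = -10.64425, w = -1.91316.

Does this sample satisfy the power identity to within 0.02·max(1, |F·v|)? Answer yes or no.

F·v = (-13.678)×(-2.171) = 29.6949 W.
(u² − w²)/2 = (113.3001 − 3.6602)/2 = 54.8199 W.
|Δ| = 25.1250;  2% of max(1, |F·v|) = 0.5939.

no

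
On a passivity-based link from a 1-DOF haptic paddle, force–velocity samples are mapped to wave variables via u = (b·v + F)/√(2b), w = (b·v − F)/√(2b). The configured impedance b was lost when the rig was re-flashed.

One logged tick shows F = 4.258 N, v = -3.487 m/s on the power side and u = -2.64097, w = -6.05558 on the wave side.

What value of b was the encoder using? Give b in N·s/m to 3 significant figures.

u + w = -8.6966;  u + w = √(2b)·v, so √(2b) = -8.6966/(-3.487) = 2.4940.
b = (√(2b))²/2 = 6.2200/2 = 3.1100.
(Check via u − w = 2F/√(2b): u − w = 3.4146, 2F/√(2b) = 3.4146.)

b = 3.11 N·s/m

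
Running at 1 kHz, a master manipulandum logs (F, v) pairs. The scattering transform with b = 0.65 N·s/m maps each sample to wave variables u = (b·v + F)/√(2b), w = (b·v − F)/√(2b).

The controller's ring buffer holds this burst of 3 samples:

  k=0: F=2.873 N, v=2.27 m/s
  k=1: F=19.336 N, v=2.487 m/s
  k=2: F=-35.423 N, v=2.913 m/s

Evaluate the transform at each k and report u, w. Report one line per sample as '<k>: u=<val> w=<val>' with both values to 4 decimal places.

0: u=3.8139 w=-1.2257
1: u=18.3766 w=-15.5410
2: u=-29.4074 w=32.7287

k=0: b·v=0.65×2.27=1.4755; √(2b)=1.1402; u=(1.4755+2.873)/1.1402=3.8139, w=(1.4755−2.873)/1.1402=-1.2257
k=1: b·v=0.65×2.487=1.6166; √(2b)=1.1402; u=(1.6166+19.336)/1.1402=18.3766, w=(1.6166−19.336)/1.1402=-15.5410
k=2: b·v=0.65×2.913=1.8934; √(2b)=1.1402; u=(1.8934+(-35.423))/1.1402=-29.4074, w=(1.8934−(-35.423))/1.1402=32.7287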